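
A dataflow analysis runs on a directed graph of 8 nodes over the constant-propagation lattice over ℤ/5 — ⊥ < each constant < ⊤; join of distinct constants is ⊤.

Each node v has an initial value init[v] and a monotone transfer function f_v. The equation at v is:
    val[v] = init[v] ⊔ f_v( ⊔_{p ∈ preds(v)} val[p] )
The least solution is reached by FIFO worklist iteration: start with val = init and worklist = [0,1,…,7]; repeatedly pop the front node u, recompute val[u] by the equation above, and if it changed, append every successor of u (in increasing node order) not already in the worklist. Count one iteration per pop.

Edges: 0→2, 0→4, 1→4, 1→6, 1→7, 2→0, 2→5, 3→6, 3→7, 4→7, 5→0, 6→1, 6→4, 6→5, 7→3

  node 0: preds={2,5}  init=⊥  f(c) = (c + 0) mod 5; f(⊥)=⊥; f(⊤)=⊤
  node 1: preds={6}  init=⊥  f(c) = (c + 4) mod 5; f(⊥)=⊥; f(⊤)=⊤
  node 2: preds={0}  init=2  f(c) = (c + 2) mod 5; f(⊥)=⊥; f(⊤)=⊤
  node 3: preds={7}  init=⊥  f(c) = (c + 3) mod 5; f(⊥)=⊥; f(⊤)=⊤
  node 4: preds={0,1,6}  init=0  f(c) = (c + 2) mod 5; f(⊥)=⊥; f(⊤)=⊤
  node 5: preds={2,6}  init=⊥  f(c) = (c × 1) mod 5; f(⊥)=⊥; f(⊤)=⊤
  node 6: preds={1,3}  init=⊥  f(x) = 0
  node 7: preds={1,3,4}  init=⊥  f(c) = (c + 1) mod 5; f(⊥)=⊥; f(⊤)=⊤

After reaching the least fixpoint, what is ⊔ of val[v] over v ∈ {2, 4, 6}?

Worklist (16 pops):
  #1 pop 0: in=2 → 2 (was ⊥); enqueue []
  #2 pop 1: in=⊥ → ⊥ (no change)
  #3 pop 2: in=2 → ⊤ (was 2); enqueue [0]
  #4 pop 3: in=⊥ → ⊥ (no change)
  #5 pop 4: in=2 → ⊤ (was 0); enqueue []
  #6 pop 5: in=⊤ → ⊤ (was ⊥); enqueue []
  #7 pop 6: in=⊥ → 0 (was ⊥); enqueue [1,4,5]
  #8 pop 7: in=⊤ → ⊤ (was ⊥); enqueue [3]
  #9 pop 0: in=⊤ → ⊤ (was 2); enqueue [2]
  #10 pop 1: in=0 → 4 (was ⊥); enqueue [6,7]
  #11 pop 4: in=⊤ → ⊤ (no change)
  #12 pop 5: in=⊤ → ⊤ (no change)
  #13 pop 3: in=⊤ → ⊤ (was ⊥); enqueue []
  #14 pop 2: in=⊤ → ⊤ (no change)
  #15 pop 6: in=⊤ → 0 (no change)
  #16 pop 7: in=⊤ → ⊤ (no change)

Fixpoint:
  val[0] = ⊤
  val[1] = 4
  val[2] = ⊤
  val[3] = ⊤
  val[4] = ⊤
  val[5] = ⊤
  val[6] = 0
  val[7] = ⊤

⊤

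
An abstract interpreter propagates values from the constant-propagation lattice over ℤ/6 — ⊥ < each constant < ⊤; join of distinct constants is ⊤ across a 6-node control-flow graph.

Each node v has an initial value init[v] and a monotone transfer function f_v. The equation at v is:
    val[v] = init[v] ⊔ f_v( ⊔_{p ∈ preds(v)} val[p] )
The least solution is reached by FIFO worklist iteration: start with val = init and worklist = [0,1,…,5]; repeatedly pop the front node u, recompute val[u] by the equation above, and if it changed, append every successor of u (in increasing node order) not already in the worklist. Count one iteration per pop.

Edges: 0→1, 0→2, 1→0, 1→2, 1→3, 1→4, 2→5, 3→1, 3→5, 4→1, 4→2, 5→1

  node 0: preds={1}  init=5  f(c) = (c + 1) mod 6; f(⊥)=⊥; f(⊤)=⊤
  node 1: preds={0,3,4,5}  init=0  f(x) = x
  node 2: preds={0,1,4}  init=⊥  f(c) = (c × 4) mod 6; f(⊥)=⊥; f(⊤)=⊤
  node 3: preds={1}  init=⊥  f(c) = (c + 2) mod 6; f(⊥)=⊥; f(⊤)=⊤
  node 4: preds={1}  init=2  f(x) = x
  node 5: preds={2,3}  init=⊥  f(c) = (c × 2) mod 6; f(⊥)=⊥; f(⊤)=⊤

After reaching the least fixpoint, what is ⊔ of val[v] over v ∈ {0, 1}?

⊤

Iteration log — 9 steps:
  step 1. node 0  ⊔preds=0  new=⊤  old=5  +wl: 
  step 2. node 1  ⊔preds=⊤  new=⊤  old=0  +wl: 0
  step 3. node 2  ⊔preds=⊤  new=⊤  old=⊥  +wl: 
  step 4. node 3  ⊔preds=⊤  new=⊤  old=⊥  +wl: 1
  step 5. node 4  ⊔preds=⊤  new=⊤  old=2  +wl: 2
  step 6. node 5  ⊔preds=⊤  new=⊤  old=⊥  +wl: 
  step 7. node 0  ⊔preds=⊤  new=⊤  stable
  step 8. node 1  ⊔preds=⊤  new=⊤  stable
  step 9. node 2  ⊔preds=⊤  new=⊤  stable

Least fixpoint reached:
  node 0: ⊤
  node 1: ⊤
  node 2: ⊤
  node 3: ⊤
  node 4: ⊤
  node 5: ⊤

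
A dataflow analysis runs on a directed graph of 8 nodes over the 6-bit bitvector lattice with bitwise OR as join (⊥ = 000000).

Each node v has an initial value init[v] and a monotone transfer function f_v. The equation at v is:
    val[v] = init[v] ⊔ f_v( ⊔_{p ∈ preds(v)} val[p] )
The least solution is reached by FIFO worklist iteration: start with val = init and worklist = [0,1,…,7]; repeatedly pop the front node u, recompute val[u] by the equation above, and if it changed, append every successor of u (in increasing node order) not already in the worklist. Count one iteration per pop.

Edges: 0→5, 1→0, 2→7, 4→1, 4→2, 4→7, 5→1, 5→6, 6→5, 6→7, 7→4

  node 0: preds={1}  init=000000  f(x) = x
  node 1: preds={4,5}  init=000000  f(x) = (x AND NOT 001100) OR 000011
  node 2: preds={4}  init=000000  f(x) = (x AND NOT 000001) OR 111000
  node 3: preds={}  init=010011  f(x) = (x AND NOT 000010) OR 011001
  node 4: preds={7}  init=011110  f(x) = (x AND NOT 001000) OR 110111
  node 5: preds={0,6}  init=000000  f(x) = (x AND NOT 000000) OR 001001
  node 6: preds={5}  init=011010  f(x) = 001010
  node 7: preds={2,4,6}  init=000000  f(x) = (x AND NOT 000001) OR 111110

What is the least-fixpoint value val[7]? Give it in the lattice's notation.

111110

Iteration log — 17 steps:
  step 1. node 0  ⊔preds=000000  new=000000  stable
  step 2. node 1  ⊔preds=011110  new=010011  old=000000  +wl: 0
  step 3. node 2  ⊔preds=011110  new=111110  old=000000  +wl: 
  step 4. node 3  ⊔preds=000000  new=011011  old=010011  +wl: 
  step 5. node 4  ⊔preds=000000  new=111111  old=011110  +wl: 1,2
  step 6. node 5  ⊔preds=011010  new=011011  old=000000  +wl: 
  step 7. node 6  ⊔preds=011011  new=011010  stable
  step 8. node 7  ⊔preds=111111  new=111110  old=000000  +wl: 4
  step 9. node 0  ⊔preds=010011  new=010011  old=000000  +wl: 5
  step 10. node 1  ⊔preds=111111  new=110011  old=010011  +wl: 0
  step 11. node 2  ⊔preds=111111  new=111110  stable
  step 12. node 4  ⊔preds=111110  new=111111  stable
  step 13. node 5  ⊔preds=011011  new=011011  stable
  step 14. node 0  ⊔preds=110011  new=110011  old=010011  +wl: 5
  step 15. node 5  ⊔preds=111011  new=111011  old=011011  +wl: 1,6
  step 16. node 1  ⊔preds=111111  new=110011  stable
  step 17. node 6  ⊔preds=111011  new=011010  stable

Least fixpoint reached:
  node 0: 110011
  node 1: 110011
  node 2: 111110
  node 3: 011011
  node 4: 111111
  node 5: 111011
  node 6: 011010
  node 7: 111110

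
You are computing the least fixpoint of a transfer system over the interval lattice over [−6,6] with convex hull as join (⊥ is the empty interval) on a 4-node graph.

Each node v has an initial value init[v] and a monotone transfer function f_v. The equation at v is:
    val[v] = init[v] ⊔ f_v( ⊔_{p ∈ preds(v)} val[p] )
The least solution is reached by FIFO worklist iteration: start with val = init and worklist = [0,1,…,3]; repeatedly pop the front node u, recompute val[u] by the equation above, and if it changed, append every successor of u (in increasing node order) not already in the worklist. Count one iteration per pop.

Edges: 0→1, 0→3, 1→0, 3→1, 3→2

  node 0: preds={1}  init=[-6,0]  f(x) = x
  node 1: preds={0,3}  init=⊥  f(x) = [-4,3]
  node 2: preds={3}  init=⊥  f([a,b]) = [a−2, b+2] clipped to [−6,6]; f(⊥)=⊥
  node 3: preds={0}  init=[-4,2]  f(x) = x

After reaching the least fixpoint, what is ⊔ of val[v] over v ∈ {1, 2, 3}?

Iteration log — 10 steps:
  step 1. node 0  ⊔preds=⊥  new=[-6,0]  stable
  step 2. node 1  ⊔preds=[-6,2]  new=[-4,3]  old=⊥  +wl: 0
  step 3. node 2  ⊔preds=[-4,2]  new=[-6,4]  old=⊥  +wl: 
  step 4. node 3  ⊔preds=[-6,0]  new=[-6,2]  old=[-4,2]  +wl: 1,2
  step 5. node 0  ⊔preds=[-4,3]  new=[-6,3]  old=[-6,0]  +wl: 3
  step 6. node 1  ⊔preds=[-6,3]  new=[-4,3]  stable
  step 7. node 2  ⊔preds=[-6,2]  new=[-6,4]  stable
  step 8. node 3  ⊔preds=[-6,3]  new=[-6,3]  old=[-6,2]  +wl: 1,2
  step 9. node 1  ⊔preds=[-6,3]  new=[-4,3]  stable
  step 10. node 2  ⊔preds=[-6,3]  new=[-6,5]  old=[-6,4]  +wl: 

Least fixpoint reached:
  node 0: [-6,3]
  node 1: [-4,3]
  node 2: [-6,5]
  node 3: [-6,3]

[-6,5]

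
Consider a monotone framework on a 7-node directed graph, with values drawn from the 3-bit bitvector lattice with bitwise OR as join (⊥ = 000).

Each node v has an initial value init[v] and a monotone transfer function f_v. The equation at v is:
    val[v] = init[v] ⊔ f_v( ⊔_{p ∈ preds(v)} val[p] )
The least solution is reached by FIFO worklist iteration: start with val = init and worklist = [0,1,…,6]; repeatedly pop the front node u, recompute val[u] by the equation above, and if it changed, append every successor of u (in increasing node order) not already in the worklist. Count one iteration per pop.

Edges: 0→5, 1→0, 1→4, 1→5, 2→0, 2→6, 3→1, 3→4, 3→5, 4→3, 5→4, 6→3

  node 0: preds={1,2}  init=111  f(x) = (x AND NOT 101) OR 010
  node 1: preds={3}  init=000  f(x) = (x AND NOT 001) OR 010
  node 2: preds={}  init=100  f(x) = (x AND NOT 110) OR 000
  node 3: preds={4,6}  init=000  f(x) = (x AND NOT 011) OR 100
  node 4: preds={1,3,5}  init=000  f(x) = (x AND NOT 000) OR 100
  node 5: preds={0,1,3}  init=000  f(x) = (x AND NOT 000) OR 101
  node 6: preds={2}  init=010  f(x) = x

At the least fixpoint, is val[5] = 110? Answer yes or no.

no

Iteration log — 14 steps:
  step 1. node 0  ⊔preds=100  new=111  stable
  step 2. node 1  ⊔preds=000  new=010  old=000  +wl: 0
  step 3. node 2  ⊔preds=000  new=100  stable
  step 4. node 3  ⊔preds=010  new=100  old=000  +wl: 1
  step 5. node 4  ⊔preds=110  new=110  old=000  +wl: 3
  step 6. node 5  ⊔preds=111  new=111  old=000  +wl: 4
  step 7. node 6  ⊔preds=100  new=110  old=010  +wl: 
  step 8. node 0  ⊔preds=110  new=111  stable
  step 9. node 1  ⊔preds=100  new=110  old=010  +wl: 0,5
  step 10. node 3  ⊔preds=110  new=100  stable
  step 11. node 4  ⊔preds=111  new=111  old=110  +wl: 3
  step 12. node 0  ⊔preds=110  new=111  stable
  step 13. node 5  ⊔preds=111  new=111  stable
  step 14. node 3  ⊔preds=111  new=100  stable

Least fixpoint reached:
  node 0: 111
  node 1: 110
  node 2: 100
  node 3: 100
  node 4: 111
  node 5: 111
  node 6: 110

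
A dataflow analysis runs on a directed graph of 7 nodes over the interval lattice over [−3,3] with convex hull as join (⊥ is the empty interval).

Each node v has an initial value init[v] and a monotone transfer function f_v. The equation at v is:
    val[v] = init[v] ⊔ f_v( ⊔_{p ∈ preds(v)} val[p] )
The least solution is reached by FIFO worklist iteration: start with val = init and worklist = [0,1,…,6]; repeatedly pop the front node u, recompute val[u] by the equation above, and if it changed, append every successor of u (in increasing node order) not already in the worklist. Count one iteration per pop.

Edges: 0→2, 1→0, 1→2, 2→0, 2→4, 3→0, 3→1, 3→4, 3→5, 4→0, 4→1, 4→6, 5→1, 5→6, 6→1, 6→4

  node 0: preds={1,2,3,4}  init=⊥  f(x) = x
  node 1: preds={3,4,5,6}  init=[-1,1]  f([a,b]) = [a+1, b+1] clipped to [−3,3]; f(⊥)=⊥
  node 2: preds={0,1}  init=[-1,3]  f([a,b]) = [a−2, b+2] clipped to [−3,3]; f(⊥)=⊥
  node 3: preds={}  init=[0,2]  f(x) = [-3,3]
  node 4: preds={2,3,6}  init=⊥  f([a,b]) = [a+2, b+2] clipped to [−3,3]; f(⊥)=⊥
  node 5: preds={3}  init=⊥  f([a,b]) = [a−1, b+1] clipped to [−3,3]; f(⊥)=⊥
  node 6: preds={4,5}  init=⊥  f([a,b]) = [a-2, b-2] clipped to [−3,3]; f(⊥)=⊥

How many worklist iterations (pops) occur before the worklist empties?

Worklist (12 pops):
  #1 pop 0: in=[-1,3] → [-1,3] (was ⊥); enqueue []
  #2 pop 1: in=[0,2] → [-1,3] (was [-1,1]); enqueue [0]
  #3 pop 2: in=[-1,3] → [-3,3] (was [-1,3]); enqueue []
  #4 pop 3: in=⊥ → [-3,3] (was [0,2]); enqueue [1]
  #5 pop 4: in=[-3,3] → [-1,3] (was ⊥); enqueue []
  #6 pop 5: in=[-3,3] → [-3,3] (was ⊥); enqueue []
  #7 pop 6: in=[-3,3] → [-3,1] (was ⊥); enqueue [4]
  #8 pop 0: in=[-3,3] → [-3,3] (was [-1,3]); enqueue [2]
  #9 pop 1: in=[-3,3] → [-2,3] (was [-1,3]); enqueue [0]
  #10 pop 4: in=[-3,3] → [-1,3] (no change)
  #11 pop 2: in=[-3,3] → [-3,3] (no change)
  #12 pop 0: in=[-3,3] → [-3,3] (no change)

Fixpoint:
  val[0] = [-3,3]
  val[1] = [-2,3]
  val[2] = [-3,3]
  val[3] = [-3,3]
  val[4] = [-1,3]
  val[5] = [-3,3]
  val[6] = [-3,1]

12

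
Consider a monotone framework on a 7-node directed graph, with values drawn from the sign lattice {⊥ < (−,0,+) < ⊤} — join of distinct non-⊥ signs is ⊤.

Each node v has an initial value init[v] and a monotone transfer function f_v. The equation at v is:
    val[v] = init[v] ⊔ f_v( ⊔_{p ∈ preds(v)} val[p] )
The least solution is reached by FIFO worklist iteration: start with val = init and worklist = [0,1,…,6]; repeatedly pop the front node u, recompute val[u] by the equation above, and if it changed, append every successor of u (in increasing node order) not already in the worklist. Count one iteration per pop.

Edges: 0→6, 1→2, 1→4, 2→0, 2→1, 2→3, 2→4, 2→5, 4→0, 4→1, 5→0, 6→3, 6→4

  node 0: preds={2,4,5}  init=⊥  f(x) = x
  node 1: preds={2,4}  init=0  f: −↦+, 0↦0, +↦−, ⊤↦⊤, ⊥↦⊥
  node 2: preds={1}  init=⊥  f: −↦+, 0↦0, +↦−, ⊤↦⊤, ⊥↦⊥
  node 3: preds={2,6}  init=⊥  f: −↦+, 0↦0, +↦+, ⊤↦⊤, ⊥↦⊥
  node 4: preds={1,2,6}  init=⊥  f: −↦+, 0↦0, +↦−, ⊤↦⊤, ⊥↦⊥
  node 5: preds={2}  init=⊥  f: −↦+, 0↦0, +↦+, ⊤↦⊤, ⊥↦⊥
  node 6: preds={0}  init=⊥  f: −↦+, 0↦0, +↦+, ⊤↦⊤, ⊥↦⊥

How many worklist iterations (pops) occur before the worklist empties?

12

Iteration log — 12 steps:
  step 1. node 0  ⊔preds=⊥  new=⊥  stable
  step 2. node 1  ⊔preds=⊥  new=0  stable
  step 3. node 2  ⊔preds=0  new=0  old=⊥  +wl: 0,1
  step 4. node 3  ⊔preds=0  new=0  old=⊥  +wl: 
  step 5. node 4  ⊔preds=0  new=0  old=⊥  +wl: 
  step 6. node 5  ⊔preds=0  new=0  old=⊥  +wl: 
  step 7. node 6  ⊔preds=⊥  new=⊥  stable
  step 8. node 0  ⊔preds=0  new=0  old=⊥  +wl: 6
  step 9. node 1  ⊔preds=0  new=0  stable
  step 10. node 6  ⊔preds=0  new=0  old=⊥  +wl: 3,4
  step 11. node 3  ⊔preds=0  new=0  stable
  step 12. node 4  ⊔preds=0  new=0  stable

Least fixpoint reached:
  node 0: 0
  node 1: 0
  node 2: 0
  node 3: 0
  node 4: 0
  node 5: 0
  node 6: 0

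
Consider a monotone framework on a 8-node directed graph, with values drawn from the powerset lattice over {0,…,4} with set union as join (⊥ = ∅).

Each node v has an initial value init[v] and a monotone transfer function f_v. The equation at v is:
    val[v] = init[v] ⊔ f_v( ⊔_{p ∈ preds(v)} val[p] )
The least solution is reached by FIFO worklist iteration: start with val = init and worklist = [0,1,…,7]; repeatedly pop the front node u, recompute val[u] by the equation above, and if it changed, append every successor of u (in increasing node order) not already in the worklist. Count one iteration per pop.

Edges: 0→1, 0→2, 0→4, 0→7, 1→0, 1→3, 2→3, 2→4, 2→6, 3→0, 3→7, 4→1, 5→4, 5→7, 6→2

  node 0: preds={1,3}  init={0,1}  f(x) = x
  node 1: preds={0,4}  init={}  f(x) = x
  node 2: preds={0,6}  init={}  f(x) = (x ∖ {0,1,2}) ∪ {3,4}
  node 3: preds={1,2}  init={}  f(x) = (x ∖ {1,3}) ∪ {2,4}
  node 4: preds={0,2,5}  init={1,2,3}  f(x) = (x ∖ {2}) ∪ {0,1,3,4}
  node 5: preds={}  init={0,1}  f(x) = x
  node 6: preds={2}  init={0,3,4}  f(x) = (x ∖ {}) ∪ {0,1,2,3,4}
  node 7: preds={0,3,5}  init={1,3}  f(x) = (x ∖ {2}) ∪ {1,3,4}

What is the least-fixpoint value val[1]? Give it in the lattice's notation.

Worklist (15 pops):
  #1 pop 0: in={} → {0,1} (no change)
  #2 pop 1: in={0,1,2,3} → {0,1,2,3} (was {}); enqueue [0]
  #3 pop 2: in={0,1,3,4} → {3,4} (was {}); enqueue []
  #4 pop 3: in={0,1,2,3,4} → {0,2,4} (was {}); enqueue []
  #5 pop 4: in={0,1,3,4} → {0,1,2,3,4} (was {1,2,3}); enqueue [1]
  #6 pop 5: in={} → {0,1} (no change)
  #7 pop 6: in={3,4} → {0,1,2,3,4} (was {0,3,4}); enqueue [2]
  #8 pop 7: in={0,1,2,4} → {0,1,3,4} (was {1,3}); enqueue []
  #9 pop 0: in={0,1,2,3,4} → {0,1,2,3,4} (was {0,1}); enqueue [4,7]
  #10 pop 1: in={0,1,2,3,4} → {0,1,2,3,4} (was {0,1,2,3}); enqueue [0,3]
  #11 pop 2: in={0,1,2,3,4} → {3,4} (no change)
  #12 pop 4: in={0,1,2,3,4} → {0,1,2,3,4} (no change)
  #13 pop 7: in={0,1,2,3,4} → {0,1,3,4} (no change)
  #14 pop 0: in={0,1,2,3,4} → {0,1,2,3,4} (no change)
  #15 pop 3: in={0,1,2,3,4} → {0,2,4} (no change)

Fixpoint:
  val[0] = {0,1,2,3,4}
  val[1] = {0,1,2,3,4}
  val[2] = {3,4}
  val[3] = {0,2,4}
  val[4] = {0,1,2,3,4}
  val[5] = {0,1}
  val[6] = {0,1,2,3,4}
  val[7] = {0,1,3,4}

{0,1,2,3,4}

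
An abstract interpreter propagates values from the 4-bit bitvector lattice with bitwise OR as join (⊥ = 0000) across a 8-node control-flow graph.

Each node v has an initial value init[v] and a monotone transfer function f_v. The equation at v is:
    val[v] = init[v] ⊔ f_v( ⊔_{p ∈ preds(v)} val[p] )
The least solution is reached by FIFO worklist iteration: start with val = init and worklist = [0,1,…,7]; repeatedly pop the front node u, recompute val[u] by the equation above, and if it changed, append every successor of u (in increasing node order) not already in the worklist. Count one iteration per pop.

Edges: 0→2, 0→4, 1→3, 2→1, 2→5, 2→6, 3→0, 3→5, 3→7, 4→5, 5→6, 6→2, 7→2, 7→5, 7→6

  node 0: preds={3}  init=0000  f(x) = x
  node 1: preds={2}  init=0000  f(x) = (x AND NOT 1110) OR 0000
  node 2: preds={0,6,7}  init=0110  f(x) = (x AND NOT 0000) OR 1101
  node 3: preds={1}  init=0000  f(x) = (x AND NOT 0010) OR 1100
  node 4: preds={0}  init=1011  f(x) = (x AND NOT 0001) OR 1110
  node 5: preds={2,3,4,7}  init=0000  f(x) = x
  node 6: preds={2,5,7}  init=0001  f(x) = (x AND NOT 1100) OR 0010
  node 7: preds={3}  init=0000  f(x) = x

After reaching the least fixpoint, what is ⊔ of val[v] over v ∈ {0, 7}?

Worklist (22 pops):
  #1 pop 0: in=0000 → 0000 (no change)
  #2 pop 1: in=0110 → 0000 (no change)
  #3 pop 2: in=0001 → 1111 (was 0110); enqueue [1]
  #4 pop 3: in=0000 → 1100 (was 0000); enqueue [0]
  #5 pop 4: in=0000 → 1111 (was 1011); enqueue []
  #6 pop 5: in=1111 → 1111 (was 0000); enqueue []
  #7 pop 6: in=1111 → 0011 (was 0001); enqueue [2]
  #8 pop 7: in=1100 → 1100 (was 0000); enqueue [5,6]
  #9 pop 1: in=1111 → 0001 (was 0000); enqueue [3]
  #10 pop 0: in=1100 → 1100 (was 0000); enqueue [4]
  #11 pop 2: in=1111 → 1111 (no change)
  #12 pop 5: in=1111 → 1111 (no change)
  #13 pop 6: in=1111 → 0011 (no change)
  #14 pop 3: in=0001 → 1101 (was 1100); enqueue [0,5,7]
  #15 pop 4: in=1100 → 1111 (no change)
  #16 pop 0: in=1101 → 1101 (was 1100); enqueue [2,4]
  #17 pop 5: in=1111 → 1111 (no change)
  #18 pop 7: in=1101 → 1101 (was 1100); enqueue [5,6]
  #19 pop 2: in=1111 → 1111 (no change)
  #20 pop 4: in=1101 → 1111 (no change)
  #21 pop 5: in=1111 → 1111 (no change)
  #22 pop 6: in=1111 → 0011 (no change)

Fixpoint:
  val[0] = 1101
  val[1] = 0001
  val[2] = 1111
  val[3] = 1101
  val[4] = 1111
  val[5] = 1111
  val[6] = 0011
  val[7] = 1101

1101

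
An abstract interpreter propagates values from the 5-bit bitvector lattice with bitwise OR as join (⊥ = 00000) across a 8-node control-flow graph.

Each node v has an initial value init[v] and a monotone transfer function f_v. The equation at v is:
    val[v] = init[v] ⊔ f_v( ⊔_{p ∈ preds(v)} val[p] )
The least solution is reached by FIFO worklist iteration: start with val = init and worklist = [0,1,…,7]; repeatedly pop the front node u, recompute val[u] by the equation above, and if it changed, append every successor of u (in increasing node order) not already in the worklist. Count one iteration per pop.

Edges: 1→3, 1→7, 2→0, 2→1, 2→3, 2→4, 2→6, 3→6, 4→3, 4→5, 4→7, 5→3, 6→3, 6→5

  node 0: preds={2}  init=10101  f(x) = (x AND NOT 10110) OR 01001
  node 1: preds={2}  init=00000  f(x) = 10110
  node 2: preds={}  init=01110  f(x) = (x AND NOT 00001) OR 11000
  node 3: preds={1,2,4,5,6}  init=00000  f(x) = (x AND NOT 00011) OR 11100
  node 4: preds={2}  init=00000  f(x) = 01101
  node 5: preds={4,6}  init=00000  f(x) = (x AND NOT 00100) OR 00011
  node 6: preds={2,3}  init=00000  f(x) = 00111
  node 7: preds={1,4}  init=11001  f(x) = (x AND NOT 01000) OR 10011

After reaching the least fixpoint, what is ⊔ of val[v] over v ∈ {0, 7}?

11111

Worklist (12 pops):
  #1 pop 0: in=01110 → 11101 (was 10101); enqueue []
  #2 pop 1: in=01110 → 10110 (was 00000); enqueue []
  #3 pop 2: in=00000 → 11110 (was 01110); enqueue [0,1]
  #4 pop 3: in=11110 → 11100 (was 00000); enqueue []
  #5 pop 4: in=11110 → 01101 (was 00000); enqueue [3]
  #6 pop 5: in=01101 → 01011 (was 00000); enqueue []
  #7 pop 6: in=11110 → 00111 (was 00000); enqueue [5]
  #8 pop 7: in=11111 → 11111 (was 11001); enqueue []
  #9 pop 0: in=11110 → 11101 (no change)
  #10 pop 1: in=11110 → 10110 (no change)
  #11 pop 3: in=11111 → 11100 (no change)
  #12 pop 5: in=01111 → 01011 (no change)

Fixpoint:
  val[0] = 11101
  val[1] = 10110
  val[2] = 11110
  val[3] = 11100
  val[4] = 01101
  val[5] = 01011
  val[6] = 00111
  val[7] = 11111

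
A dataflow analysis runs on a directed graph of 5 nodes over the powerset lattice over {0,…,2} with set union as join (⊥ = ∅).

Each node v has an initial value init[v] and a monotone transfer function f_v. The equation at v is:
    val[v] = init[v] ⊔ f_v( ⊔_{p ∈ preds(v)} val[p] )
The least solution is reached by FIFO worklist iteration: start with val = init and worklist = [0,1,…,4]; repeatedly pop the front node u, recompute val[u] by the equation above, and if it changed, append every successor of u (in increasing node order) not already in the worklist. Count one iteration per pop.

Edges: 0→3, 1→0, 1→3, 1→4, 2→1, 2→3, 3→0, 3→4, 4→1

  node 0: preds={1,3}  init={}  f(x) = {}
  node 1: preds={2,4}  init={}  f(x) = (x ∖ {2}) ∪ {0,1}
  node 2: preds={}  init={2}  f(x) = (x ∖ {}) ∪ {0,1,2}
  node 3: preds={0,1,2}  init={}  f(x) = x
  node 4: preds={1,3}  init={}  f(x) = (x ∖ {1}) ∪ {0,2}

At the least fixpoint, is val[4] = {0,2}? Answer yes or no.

Worklist (7 pops):
  #1 pop 0: in={} → {} (no change)
  #2 pop 1: in={2} → {0,1} (was {}); enqueue [0]
  #3 pop 2: in={} → {0,1,2} (was {2}); enqueue [1]
  #4 pop 3: in={0,1,2} → {0,1,2} (was {}); enqueue []
  #5 pop 4: in={0,1,2} → {0,2} (was {}); enqueue []
  #6 pop 0: in={0,1,2} → {} (no change)
  #7 pop 1: in={0,1,2} → {0,1} (no change)

Fixpoint:
  val[0] = {}
  val[1] = {0,1}
  val[2] = {0,1,2}
  val[3] = {0,1,2}
  val[4] = {0,2}

yes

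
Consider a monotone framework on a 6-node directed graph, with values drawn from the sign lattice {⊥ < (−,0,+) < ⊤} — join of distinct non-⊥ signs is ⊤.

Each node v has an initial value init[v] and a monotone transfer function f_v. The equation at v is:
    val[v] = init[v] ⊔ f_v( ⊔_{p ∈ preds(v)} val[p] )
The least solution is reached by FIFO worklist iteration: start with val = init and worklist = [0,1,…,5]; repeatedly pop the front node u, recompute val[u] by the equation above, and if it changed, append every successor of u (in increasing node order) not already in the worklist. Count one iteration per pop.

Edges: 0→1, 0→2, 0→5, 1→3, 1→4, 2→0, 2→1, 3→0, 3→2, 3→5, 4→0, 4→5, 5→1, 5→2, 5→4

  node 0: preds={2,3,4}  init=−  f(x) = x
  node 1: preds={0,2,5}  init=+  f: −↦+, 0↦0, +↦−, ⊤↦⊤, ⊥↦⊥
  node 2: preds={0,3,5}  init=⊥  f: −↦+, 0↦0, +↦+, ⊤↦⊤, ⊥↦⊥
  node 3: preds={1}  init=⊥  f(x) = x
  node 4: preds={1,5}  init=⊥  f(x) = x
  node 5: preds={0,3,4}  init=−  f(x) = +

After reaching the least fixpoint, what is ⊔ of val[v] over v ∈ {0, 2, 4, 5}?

⊤

Iteration log — 16 steps:
  step 1. node 0  ⊔preds=⊥  new=−  stable
  step 2. node 1  ⊔preds=−  new=+  stable
  step 3. node 2  ⊔preds=−  new=+  old=⊥  +wl: 0,1
  step 4. node 3  ⊔preds=+  new=+  old=⊥  +wl: 2
  step 5. node 4  ⊔preds=⊤  new=⊤  old=⊥  +wl: 
  step 6. node 5  ⊔preds=⊤  new=⊤  old=−  +wl: 4
  step 7. node 0  ⊔preds=⊤  new=⊤  old=−  +wl: 5
  step 8. node 1  ⊔preds=⊤  new=⊤  old=+  +wl: 3
  step 9. node 2  ⊔preds=⊤  new=⊤  old=+  +wl: 0,1
  step 10. node 4  ⊔preds=⊤  new=⊤  stable
  step 11. node 5  ⊔preds=⊤  new=⊤  stable
  step 12. node 3  ⊔preds=⊤  new=⊤  old=+  +wl: 2,5
  step 13. node 0  ⊔preds=⊤  new=⊤  stable
  step 14. node 1  ⊔preds=⊤  new=⊤  stable
  step 15. node 2  ⊔preds=⊤  new=⊤  stable
  step 16. node 5  ⊔preds=⊤  new=⊤  stable

Least fixpoint reached:
  node 0: ⊤
  node 1: ⊤
  node 2: ⊤
  node 3: ⊤
  node 4: ⊤
  node 5: ⊤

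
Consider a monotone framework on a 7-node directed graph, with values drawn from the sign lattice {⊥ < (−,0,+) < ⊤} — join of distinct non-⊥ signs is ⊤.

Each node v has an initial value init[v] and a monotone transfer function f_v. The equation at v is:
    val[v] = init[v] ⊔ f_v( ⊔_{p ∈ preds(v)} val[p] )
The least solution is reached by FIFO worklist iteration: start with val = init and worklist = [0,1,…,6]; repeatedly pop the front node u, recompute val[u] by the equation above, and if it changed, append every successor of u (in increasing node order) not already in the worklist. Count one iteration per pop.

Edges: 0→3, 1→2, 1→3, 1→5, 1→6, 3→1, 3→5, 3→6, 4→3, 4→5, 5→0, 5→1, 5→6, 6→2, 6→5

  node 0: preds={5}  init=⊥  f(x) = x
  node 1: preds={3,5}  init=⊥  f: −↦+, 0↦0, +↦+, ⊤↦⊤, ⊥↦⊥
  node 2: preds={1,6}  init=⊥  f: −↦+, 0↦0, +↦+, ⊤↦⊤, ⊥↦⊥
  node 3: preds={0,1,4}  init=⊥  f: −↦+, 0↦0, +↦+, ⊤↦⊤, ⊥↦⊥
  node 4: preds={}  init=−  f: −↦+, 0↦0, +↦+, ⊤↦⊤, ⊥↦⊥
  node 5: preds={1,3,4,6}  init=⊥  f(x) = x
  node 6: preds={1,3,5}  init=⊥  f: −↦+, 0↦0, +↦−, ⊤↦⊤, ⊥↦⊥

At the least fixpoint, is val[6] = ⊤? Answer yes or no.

yes

Worklist (15 pops):
  #1 pop 0: in=⊥ → ⊥ (no change)
  #2 pop 1: in=⊥ → ⊥ (no change)
  #3 pop 2: in=⊥ → ⊥ (no change)
  #4 pop 3: in=− → + (was ⊥); enqueue [1]
  #5 pop 4: in=⊥ → − (no change)
  #6 pop 5: in=⊤ → ⊤ (was ⊥); enqueue [0]
  #7 pop 6: in=⊤ → ⊤ (was ⊥); enqueue [2,5]
  #8 pop 1: in=⊤ → ⊤ (was ⊥); enqueue [3,6]
  #9 pop 0: in=⊤ → ⊤ (was ⊥); enqueue []
  #10 pop 2: in=⊤ → ⊤ (was ⊥); enqueue []
  #11 pop 5: in=⊤ → ⊤ (no change)
  #12 pop 3: in=⊤ → ⊤ (was +); enqueue [1,5]
  #13 pop 6: in=⊤ → ⊤ (no change)
  #14 pop 1: in=⊤ → ⊤ (no change)
  #15 pop 5: in=⊤ → ⊤ (no change)

Fixpoint:
  val[0] = ⊤
  val[1] = ⊤
  val[2] = ⊤
  val[3] = ⊤
  val[4] = −
  val[5] = ⊤
  val[6] = ⊤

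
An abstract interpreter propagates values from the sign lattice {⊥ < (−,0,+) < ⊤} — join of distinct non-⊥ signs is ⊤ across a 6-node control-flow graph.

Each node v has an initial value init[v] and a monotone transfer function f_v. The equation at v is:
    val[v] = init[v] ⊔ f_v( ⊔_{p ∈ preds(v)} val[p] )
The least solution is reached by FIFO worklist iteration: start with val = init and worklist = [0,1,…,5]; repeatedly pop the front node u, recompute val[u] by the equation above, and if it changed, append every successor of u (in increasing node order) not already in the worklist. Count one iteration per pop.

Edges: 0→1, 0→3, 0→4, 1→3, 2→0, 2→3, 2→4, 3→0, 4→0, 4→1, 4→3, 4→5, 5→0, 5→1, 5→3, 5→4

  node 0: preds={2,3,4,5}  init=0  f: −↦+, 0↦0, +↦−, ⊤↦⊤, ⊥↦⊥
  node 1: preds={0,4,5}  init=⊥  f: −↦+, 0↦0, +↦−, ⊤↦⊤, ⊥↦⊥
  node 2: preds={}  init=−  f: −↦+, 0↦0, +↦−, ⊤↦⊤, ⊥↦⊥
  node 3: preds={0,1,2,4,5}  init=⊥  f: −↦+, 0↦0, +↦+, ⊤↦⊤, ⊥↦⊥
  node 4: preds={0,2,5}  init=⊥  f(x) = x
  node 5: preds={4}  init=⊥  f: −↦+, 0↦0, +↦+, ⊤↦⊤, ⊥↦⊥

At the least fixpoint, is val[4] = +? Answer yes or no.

no

Trace (10 dequeues):
  [1] u=0 | in − | out ⊤ | prev 0 | push {}
  [2] u=1 | in ⊤ | out ⊤ | prev ⊥ | push {}
  [3] u=2 | in ⊥ | out − | ==
  [4] u=3 | in ⊤ | out ⊤ | prev ⊥ | push {0}
  [5] u=4 | in ⊤ | out ⊤ | prev ⊥ | push {1,3}
  [6] u=5 | in ⊤ | out ⊤ | prev ⊥ | push {4}
  [7] u=0 | in ⊤ | out ⊤ | ==
  [8] u=1 | in ⊤ | out ⊤ | ==
  [9] u=3 | in ⊤ | out ⊤ | ==
  [10] u=4 | in ⊤ | out ⊤ | ==

Converged values:
  [0] ⊤
  [1] ⊤
  [2] −
  [3] ⊤
  [4] ⊤
  [5] ⊤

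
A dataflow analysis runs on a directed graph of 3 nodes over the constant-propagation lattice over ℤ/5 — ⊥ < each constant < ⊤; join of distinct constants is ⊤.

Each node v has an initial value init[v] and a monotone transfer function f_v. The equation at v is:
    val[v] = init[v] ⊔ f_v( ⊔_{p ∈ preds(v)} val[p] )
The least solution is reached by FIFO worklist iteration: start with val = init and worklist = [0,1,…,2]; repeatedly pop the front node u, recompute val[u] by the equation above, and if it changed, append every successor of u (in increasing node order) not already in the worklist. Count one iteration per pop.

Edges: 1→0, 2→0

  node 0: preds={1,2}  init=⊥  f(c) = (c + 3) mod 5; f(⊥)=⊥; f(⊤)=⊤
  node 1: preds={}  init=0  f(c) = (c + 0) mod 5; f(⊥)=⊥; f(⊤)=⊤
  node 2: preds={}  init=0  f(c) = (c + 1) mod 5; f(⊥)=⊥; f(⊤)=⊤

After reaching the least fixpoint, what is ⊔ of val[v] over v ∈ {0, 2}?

Worklist (3 pops):
  #1 pop 0: in=0 → 3 (was ⊥); enqueue []
  #2 pop 1: in=⊥ → 0 (no change)
  #3 pop 2: in=⊥ → 0 (no change)

Fixpoint:
  val[0] = 3
  val[1] = 0
  val[2] = 0

⊤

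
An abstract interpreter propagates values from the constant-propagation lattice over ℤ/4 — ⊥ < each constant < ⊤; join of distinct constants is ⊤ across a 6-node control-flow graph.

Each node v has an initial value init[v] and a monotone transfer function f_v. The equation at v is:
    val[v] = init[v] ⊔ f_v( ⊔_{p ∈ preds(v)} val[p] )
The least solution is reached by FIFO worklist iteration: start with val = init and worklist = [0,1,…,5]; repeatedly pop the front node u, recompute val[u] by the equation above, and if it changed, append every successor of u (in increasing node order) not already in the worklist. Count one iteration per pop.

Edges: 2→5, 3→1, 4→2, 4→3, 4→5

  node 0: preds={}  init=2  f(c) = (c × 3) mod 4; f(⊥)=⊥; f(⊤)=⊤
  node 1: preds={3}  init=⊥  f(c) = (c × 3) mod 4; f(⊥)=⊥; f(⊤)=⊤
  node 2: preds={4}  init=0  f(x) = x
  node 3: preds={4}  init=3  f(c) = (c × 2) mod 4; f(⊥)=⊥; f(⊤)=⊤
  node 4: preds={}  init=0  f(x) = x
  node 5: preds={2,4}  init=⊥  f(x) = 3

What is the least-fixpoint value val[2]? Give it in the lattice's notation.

0

Iteration log — 7 steps:
  step 1. node 0  ⊔preds=⊥  new=2  stable
  step 2. node 1  ⊔preds=3  new=1  old=⊥  +wl: 
  step 3. node 2  ⊔preds=0  new=0  stable
  step 4. node 3  ⊔preds=0  new=⊤  old=3  +wl: 1
  step 5. node 4  ⊔preds=⊥  new=0  stable
  step 6. node 5  ⊔preds=0  new=3  old=⊥  +wl: 
  step 7. node 1  ⊔preds=⊤  new=⊤  old=1  +wl: 

Least fixpoint reached:
  node 0: 2
  node 1: ⊤
  node 2: 0
  node 3: ⊤
  node 4: 0
  node 5: 3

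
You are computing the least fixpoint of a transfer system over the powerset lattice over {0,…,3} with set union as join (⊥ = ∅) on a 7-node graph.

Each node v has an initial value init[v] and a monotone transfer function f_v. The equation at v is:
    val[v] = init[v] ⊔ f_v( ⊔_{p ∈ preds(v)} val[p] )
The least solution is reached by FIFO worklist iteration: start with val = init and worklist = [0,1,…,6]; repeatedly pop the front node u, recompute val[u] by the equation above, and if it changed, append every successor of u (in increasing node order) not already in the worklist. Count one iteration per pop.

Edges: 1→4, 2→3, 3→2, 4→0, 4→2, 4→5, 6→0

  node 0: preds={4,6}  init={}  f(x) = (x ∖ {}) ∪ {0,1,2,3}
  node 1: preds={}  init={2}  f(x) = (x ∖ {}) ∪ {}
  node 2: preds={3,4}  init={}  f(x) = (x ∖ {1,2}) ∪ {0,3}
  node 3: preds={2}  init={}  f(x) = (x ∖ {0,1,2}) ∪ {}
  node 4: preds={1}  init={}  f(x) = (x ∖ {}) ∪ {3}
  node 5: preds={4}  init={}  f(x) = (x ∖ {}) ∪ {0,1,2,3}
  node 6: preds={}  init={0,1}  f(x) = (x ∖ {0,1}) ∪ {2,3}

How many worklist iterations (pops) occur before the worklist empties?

Worklist (9 pops):
  #1 pop 0: in={0,1} → {0,1,2,3} (was {}); enqueue []
  #2 pop 1: in={} → {2} (no change)
  #3 pop 2: in={} → {0,3} (was {}); enqueue []
  #4 pop 3: in={0,3} → {3} (was {}); enqueue [2]
  #5 pop 4: in={2} → {2,3} (was {}); enqueue [0]
  #6 pop 5: in={2,3} → {0,1,2,3} (was {}); enqueue []
  #7 pop 6: in={} → {0,1,2,3} (was {0,1}); enqueue []
  #8 pop 2: in={2,3} → {0,3} (no change)
  #9 pop 0: in={0,1,2,3} → {0,1,2,3} (no change)

Fixpoint:
  val[0] = {0,1,2,3}
  val[1] = {2}
  val[2] = {0,3}
  val[3] = {3}
  val[4] = {2,3}
  val[5] = {0,1,2,3}
  val[6] = {0,1,2,3}

9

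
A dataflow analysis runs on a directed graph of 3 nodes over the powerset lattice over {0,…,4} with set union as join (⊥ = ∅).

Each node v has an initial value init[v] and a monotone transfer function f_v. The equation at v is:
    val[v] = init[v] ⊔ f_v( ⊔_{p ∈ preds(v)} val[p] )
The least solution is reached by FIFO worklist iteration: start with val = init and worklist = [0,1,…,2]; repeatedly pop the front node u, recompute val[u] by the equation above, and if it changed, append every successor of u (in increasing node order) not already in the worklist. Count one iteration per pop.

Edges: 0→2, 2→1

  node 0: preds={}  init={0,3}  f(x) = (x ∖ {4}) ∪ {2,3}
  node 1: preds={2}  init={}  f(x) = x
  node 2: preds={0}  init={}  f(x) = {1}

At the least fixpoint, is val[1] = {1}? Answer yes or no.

Worklist (4 pops):
  #1 pop 0: in={} → {0,2,3} (was {0,3}); enqueue []
  #2 pop 1: in={} → {} (no change)
  #3 pop 2: in={0,2,3} → {1} (was {}); enqueue [1]
  #4 pop 1: in={1} → {1} (was {}); enqueue []

Fixpoint:
  val[0] = {0,2,3}
  val[1] = {1}
  val[2] = {1}

yes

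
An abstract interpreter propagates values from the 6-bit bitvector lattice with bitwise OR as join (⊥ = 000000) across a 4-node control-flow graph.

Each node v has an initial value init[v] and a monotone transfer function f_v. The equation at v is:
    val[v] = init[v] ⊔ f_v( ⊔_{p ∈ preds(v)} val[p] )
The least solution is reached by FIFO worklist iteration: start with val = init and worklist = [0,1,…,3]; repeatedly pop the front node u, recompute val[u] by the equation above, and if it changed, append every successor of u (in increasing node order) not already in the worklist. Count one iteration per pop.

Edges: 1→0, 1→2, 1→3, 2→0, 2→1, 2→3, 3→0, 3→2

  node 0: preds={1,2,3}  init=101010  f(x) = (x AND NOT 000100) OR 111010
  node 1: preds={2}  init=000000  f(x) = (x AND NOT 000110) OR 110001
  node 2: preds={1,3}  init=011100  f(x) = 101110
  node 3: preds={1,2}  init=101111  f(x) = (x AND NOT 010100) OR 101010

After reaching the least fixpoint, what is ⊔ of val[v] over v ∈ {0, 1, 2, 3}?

Iteration log — 6 steps:
  step 1. node 0  ⊔preds=111111  new=111011  old=101010  +wl: 
  step 2. node 1  ⊔preds=011100  new=111001  old=000000  +wl: 0
  step 3. node 2  ⊔preds=111111  new=111110  old=011100  +wl: 1
  step 4. node 3  ⊔preds=111111  new=101111  stable
  step 5. node 0  ⊔preds=111111  new=111011  stable
  step 6. node 1  ⊔preds=111110  new=111001  stable

Least fixpoint reached:
  node 0: 111011
  node 1: 111001
  node 2: 111110
  node 3: 101111

111111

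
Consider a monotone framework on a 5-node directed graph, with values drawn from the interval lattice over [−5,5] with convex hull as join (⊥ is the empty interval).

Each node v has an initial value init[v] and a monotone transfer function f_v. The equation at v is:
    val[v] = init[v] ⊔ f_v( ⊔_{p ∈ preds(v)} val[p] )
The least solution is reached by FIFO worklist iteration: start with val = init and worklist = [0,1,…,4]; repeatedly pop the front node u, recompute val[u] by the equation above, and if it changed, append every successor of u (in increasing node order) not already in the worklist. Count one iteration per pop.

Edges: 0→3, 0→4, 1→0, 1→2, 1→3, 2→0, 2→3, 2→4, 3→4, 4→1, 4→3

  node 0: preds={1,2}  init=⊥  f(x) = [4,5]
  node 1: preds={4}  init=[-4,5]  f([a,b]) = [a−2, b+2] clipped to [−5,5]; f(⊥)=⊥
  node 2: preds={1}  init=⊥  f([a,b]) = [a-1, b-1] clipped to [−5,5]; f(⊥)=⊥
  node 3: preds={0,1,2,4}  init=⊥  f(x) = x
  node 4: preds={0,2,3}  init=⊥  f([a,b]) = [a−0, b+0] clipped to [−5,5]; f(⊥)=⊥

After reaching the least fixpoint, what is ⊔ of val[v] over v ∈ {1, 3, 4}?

Trace (10 dequeues):
  [1] u=0 | in [-4,5] | out [4,5] | prev ⊥ | push {}
  [2] u=1 | in ⊥ | out [-4,5] | ==
  [3] u=2 | in [-4,5] | out [-5,4] | prev ⊥ | push {0}
  [4] u=3 | in [-5,5] | out [-5,5] | prev ⊥ | push {}
  [5] u=4 | in [-5,5] | out [-5,5] | prev ⊥ | push {1,3}
  [6] u=0 | in [-5,5] | out [4,5] | ==
  [7] u=1 | in [-5,5] | out [-5,5] | prev [-4,5] | push {0,2}
  [8] u=3 | in [-5,5] | out [-5,5] | ==
  [9] u=0 | in [-5,5] | out [4,5] | ==
  [10] u=2 | in [-5,5] | out [-5,4] | ==

Converged values:
  [0] [4,5]
  [1] [-5,5]
  [2] [-5,4]
  [3] [-5,5]
  [4] [-5,5]

[-5,5]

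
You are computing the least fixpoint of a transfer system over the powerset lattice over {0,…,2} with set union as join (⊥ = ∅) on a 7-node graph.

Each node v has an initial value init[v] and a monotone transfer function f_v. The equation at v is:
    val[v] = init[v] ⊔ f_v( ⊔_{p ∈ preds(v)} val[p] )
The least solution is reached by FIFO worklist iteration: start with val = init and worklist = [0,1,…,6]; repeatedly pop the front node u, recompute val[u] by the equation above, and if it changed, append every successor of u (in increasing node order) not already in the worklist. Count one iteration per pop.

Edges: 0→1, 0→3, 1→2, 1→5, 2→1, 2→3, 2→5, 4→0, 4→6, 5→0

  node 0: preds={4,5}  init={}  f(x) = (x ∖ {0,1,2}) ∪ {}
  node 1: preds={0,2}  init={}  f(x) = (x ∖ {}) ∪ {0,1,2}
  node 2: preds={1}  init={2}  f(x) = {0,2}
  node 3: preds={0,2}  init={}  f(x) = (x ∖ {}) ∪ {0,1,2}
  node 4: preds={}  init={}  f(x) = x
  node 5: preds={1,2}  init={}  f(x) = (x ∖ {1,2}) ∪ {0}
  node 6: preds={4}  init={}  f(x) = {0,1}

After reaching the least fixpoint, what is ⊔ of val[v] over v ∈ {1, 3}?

Worklist (9 pops):
  #1 pop 0: in={} → {} (no change)
  #2 pop 1: in={2} → {0,1,2} (was {}); enqueue []
  #3 pop 2: in={0,1,2} → {0,2} (was {2}); enqueue [1]
  #4 pop 3: in={0,2} → {0,1,2} (was {}); enqueue []
  #5 pop 4: in={} → {} (no change)
  #6 pop 5: in={0,1,2} → {0} (was {}); enqueue [0]
  #7 pop 6: in={} → {0,1} (was {}); enqueue []
  #8 pop 1: in={0,2} → {0,1,2} (no change)
  #9 pop 0: in={0} → {} (no change)

Fixpoint:
  val[0] = {}
  val[1] = {0,1,2}
  val[2] = {0,2}
  val[3] = {0,1,2}
  val[4] = {}
  val[5] = {0}
  val[6] = {0,1}

{0,1,2}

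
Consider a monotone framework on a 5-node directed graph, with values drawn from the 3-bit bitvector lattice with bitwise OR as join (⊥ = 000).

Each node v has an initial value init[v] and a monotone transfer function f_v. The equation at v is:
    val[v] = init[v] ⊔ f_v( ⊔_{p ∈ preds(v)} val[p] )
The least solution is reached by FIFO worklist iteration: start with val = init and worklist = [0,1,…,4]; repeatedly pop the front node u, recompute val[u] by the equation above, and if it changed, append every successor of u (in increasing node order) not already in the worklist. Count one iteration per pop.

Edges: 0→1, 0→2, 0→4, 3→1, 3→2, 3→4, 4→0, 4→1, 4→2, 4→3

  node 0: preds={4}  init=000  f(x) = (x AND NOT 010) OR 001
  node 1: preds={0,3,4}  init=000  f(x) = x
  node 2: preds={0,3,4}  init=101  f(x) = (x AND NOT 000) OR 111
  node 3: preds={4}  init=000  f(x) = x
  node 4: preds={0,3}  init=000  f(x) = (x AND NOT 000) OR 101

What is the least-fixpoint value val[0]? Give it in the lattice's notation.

101

Iteration log — 12 steps:
  step 1. node 0  ⊔preds=000  new=001  old=000  +wl: 
  step 2. node 1  ⊔preds=001  new=001  old=000  +wl: 
  step 3. node 2  ⊔preds=001  new=111  old=101  +wl: 
  step 4. node 3  ⊔preds=000  new=000  stable
  step 5. node 4  ⊔preds=001  new=101  old=000  +wl: 0,1,2,3
  step 6. node 0  ⊔preds=101  new=101  old=001  +wl: 4
  step 7. node 1  ⊔preds=101  new=101  old=001  +wl: 
  step 8. node 2  ⊔preds=101  new=111  stable
  step 9. node 3  ⊔preds=101  new=101  old=000  +wl: 1,2
  step 10. node 4  ⊔preds=101  new=101  stable
  step 11. node 1  ⊔preds=101  new=101  stable
  step 12. node 2  ⊔preds=101  new=111  stable

Least fixpoint reached:
  node 0: 101
  node 1: 101
  node 2: 111
  node 3: 101
  node 4: 101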